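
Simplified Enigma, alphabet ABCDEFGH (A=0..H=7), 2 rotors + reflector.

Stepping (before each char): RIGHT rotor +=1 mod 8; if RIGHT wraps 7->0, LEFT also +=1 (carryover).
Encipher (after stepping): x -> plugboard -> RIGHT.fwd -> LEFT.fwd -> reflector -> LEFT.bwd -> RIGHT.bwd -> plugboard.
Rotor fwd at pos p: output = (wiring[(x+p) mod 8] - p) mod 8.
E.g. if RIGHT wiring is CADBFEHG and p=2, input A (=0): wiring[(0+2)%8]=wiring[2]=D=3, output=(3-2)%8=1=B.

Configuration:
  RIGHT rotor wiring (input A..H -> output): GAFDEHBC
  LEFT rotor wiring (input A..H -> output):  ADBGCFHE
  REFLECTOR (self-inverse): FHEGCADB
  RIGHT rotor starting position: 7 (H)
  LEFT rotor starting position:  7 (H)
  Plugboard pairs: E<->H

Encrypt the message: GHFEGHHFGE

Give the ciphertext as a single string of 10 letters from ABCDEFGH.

Answer: DCDDBDBGEH

Derivation:
Char 1 ('G'): step: R->0, L->0 (L advanced); G->plug->G->R->B->L->D->refl->G->L'->D->R'->D->plug->D
Char 2 ('H'): step: R->1, L=0; H->plug->E->R->G->L->H->refl->B->L'->C->R'->C->plug->C
Char 3 ('F'): step: R->2, L=0; F->plug->F->R->A->L->A->refl->F->L'->F->R'->D->plug->D
Char 4 ('E'): step: R->3, L=0; E->plug->H->R->C->L->B->refl->H->L'->G->R'->D->plug->D
Char 5 ('G'): step: R->4, L=0; G->plug->G->R->B->L->D->refl->G->L'->D->R'->B->plug->B
Char 6 ('H'): step: R->5, L=0; H->plug->E->R->D->L->G->refl->D->L'->B->R'->D->plug->D
Char 7 ('H'): step: R->6, L=0; H->plug->E->R->H->L->E->refl->C->L'->E->R'->B->plug->B
Char 8 ('F'): step: R->7, L=0; F->plug->F->R->F->L->F->refl->A->L'->A->R'->G->plug->G
Char 9 ('G'): step: R->0, L->1 (L advanced); G->plug->G->R->B->L->A->refl->F->L'->C->R'->H->plug->E
Char 10 ('E'): step: R->1, L=1; E->plug->H->R->F->L->G->refl->D->L'->G->R'->E->plug->H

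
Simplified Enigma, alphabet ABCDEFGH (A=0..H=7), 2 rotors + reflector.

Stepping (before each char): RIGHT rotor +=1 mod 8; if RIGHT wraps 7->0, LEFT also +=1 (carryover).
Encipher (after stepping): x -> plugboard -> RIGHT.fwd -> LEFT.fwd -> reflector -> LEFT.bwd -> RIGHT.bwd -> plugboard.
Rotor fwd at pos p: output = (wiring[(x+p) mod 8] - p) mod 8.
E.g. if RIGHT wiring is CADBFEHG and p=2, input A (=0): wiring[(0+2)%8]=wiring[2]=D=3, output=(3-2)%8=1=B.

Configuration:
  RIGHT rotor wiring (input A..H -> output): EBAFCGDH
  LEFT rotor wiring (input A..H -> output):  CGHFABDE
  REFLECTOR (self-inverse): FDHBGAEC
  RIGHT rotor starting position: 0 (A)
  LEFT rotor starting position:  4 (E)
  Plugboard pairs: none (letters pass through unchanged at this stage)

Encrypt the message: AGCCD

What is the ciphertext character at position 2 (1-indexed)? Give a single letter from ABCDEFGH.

Char 1 ('A'): step: R->1, L=4; A->plug->A->R->A->L->E->refl->G->L'->E->R'->C->plug->C
Char 2 ('G'): step: R->2, L=4; G->plug->G->R->C->L->H->refl->C->L'->F->R'->F->plug->F

F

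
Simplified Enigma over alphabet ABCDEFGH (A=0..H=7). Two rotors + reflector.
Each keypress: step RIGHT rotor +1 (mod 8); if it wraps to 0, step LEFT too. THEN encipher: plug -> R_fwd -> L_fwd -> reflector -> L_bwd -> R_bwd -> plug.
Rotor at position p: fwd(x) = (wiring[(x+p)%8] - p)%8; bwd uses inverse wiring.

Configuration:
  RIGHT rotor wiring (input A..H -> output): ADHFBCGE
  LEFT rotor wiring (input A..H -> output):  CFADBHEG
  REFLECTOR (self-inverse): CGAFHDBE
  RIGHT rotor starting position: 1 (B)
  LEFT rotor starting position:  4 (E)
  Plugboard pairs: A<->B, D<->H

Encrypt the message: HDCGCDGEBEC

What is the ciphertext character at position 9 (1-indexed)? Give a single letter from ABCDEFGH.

Char 1 ('H'): step: R->2, L=4; H->plug->D->R->A->L->F->refl->D->L'->B->R'->H->plug->D
Char 2 ('D'): step: R->3, L=4; D->plug->H->R->E->L->G->refl->B->L'->F->R'->F->plug->F
Char 3 ('C'): step: R->4, L=4; C->plug->C->R->C->L->A->refl->C->L'->D->R'->G->plug->G
Char 4 ('G'): step: R->5, L=4; G->plug->G->R->A->L->F->refl->D->L'->B->R'->B->plug->A
Char 5 ('C'): step: R->6, L=4; C->plug->C->R->C->L->A->refl->C->L'->D->R'->G->plug->G
Char 6 ('D'): step: R->7, L=4; D->plug->H->R->H->L->H->refl->E->L'->G->R'->E->plug->E
Char 7 ('G'): step: R->0, L->5 (L advanced); G->plug->G->R->G->L->G->refl->B->L'->C->R'->F->plug->F
Char 8 ('E'): step: R->1, L=5; E->plug->E->R->B->L->H->refl->E->L'->H->R'->H->plug->D
Char 9 ('B'): step: R->2, L=5; B->plug->A->R->F->L->D->refl->F->L'->D->R'->B->plug->A

A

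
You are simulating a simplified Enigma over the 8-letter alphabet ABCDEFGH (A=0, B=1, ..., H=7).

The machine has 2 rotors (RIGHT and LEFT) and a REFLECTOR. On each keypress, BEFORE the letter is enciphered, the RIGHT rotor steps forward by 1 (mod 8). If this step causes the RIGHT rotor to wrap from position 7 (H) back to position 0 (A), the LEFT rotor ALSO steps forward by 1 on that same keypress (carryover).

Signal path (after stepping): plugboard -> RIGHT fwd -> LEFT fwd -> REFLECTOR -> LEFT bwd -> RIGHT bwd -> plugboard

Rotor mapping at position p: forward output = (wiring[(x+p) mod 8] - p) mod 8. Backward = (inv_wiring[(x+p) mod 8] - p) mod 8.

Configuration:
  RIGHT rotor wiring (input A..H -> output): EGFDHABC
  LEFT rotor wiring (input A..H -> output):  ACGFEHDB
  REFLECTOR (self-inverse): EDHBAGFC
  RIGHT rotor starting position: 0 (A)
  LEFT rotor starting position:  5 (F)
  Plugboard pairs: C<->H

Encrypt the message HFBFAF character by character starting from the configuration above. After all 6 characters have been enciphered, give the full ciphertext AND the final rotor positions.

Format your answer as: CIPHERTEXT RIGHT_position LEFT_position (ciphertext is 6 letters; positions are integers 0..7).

Char 1 ('H'): step: R->1, L=5; H->plug->C->R->C->L->E->refl->A->L'->G->R'->D->plug->D
Char 2 ('F'): step: R->2, L=5; F->plug->F->R->A->L->C->refl->H->L'->H->R'->E->plug->E
Char 3 ('B'): step: R->3, L=5; B->plug->B->R->E->L->F->refl->G->L'->B->R'->F->plug->F
Char 4 ('F'): step: R->4, L=5; F->plug->F->R->C->L->E->refl->A->L'->G->R'->D->plug->D
Char 5 ('A'): step: R->5, L=5; A->plug->A->R->D->L->D->refl->B->L'->F->R'->C->plug->H
Char 6 ('F'): step: R->6, L=5; F->plug->F->R->F->L->B->refl->D->L'->D->R'->A->plug->A
Final: ciphertext=DEFDHA, RIGHT=6, LEFT=5

Answer: DEFDHA 6 5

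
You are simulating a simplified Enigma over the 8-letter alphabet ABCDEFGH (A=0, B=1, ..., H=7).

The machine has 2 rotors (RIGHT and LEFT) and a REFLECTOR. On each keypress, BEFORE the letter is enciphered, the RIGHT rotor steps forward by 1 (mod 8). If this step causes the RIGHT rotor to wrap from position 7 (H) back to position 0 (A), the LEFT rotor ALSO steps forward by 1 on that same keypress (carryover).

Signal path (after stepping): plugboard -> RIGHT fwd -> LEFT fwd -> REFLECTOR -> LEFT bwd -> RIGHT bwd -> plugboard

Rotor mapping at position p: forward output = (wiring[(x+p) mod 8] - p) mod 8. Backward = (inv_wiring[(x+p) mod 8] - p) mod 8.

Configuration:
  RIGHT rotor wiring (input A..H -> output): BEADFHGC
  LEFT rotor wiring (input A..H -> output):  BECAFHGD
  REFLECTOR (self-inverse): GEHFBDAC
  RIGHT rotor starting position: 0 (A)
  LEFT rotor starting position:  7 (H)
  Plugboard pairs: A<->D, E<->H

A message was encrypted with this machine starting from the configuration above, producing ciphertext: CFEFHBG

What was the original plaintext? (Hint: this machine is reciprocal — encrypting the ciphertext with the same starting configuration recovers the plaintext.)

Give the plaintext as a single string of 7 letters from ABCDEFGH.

Char 1 ('C'): step: R->1, L=7; C->plug->C->R->C->L->F->refl->D->L'->D->R'->A->plug->D
Char 2 ('F'): step: R->2, L=7; F->plug->F->R->A->L->E->refl->B->L'->E->R'->E->plug->H
Char 3 ('E'): step: R->3, L=7; E->plug->H->R->F->L->G->refl->A->L'->G->R'->F->plug->F
Char 4 ('F'): step: R->4, L=7; F->plug->F->R->A->L->E->refl->B->L'->E->R'->G->plug->G
Char 5 ('H'): step: R->5, L=7; H->plug->E->R->H->L->H->refl->C->L'->B->R'->B->plug->B
Char 6 ('B'): step: R->6, L=7; B->plug->B->R->E->L->B->refl->E->L'->A->R'->A->plug->D
Char 7 ('G'): step: R->7, L=7; G->plug->G->R->A->L->E->refl->B->L'->E->R'->E->plug->H

Answer: DHFGBDH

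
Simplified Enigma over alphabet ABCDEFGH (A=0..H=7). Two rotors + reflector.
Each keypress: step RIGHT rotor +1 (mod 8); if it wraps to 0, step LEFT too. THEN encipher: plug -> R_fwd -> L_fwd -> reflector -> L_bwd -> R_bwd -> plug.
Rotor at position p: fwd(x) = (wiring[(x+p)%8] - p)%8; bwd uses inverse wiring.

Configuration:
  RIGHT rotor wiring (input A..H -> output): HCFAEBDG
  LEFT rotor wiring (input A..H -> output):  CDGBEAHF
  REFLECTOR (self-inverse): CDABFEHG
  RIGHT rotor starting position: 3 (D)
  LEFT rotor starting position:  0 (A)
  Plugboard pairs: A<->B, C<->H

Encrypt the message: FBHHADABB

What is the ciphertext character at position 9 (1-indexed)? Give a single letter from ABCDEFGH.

Char 1 ('F'): step: R->4, L=0; F->plug->F->R->G->L->H->refl->G->L'->C->R'->D->plug->D
Char 2 ('B'): step: R->5, L=0; B->plug->A->R->E->L->E->refl->F->L'->H->R'->H->plug->C
Char 3 ('H'): step: R->6, L=0; H->plug->C->R->B->L->D->refl->B->L'->D->R'->H->plug->C
Char 4 ('H'): step: R->7, L=0; H->plug->C->R->D->L->B->refl->D->L'->B->R'->E->plug->E
Char 5 ('A'): step: R->0, L->1 (L advanced); A->plug->B->R->C->L->A->refl->C->L'->A->R'->D->plug->D
Char 6 ('D'): step: R->1, L=1; D->plug->D->R->D->L->D->refl->B->L'->H->R'->C->plug->H
Char 7 ('A'): step: R->2, L=1; A->plug->B->R->G->L->E->refl->F->L'->B->R'->E->plug->E
Char 8 ('B'): step: R->3, L=1; B->plug->A->R->F->L->G->refl->H->L'->E->R'->F->plug->F
Char 9 ('B'): step: R->4, L=1; B->plug->A->R->A->L->C->refl->A->L'->C->R'->D->plug->D

D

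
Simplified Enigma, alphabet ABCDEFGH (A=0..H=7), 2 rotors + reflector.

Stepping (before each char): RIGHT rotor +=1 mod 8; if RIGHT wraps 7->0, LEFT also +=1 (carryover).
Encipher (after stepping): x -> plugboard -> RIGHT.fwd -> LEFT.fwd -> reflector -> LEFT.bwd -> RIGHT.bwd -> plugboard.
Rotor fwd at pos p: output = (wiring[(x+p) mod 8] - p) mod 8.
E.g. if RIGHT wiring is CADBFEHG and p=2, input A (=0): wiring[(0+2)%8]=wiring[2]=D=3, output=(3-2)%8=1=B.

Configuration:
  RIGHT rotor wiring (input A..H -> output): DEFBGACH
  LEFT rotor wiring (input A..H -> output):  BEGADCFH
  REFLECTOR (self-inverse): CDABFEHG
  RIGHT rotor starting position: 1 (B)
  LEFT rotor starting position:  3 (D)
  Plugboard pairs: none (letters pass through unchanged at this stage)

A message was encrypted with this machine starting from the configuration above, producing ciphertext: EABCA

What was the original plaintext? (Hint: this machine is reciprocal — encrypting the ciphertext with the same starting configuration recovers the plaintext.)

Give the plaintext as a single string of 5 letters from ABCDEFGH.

Answer: CDFBG

Derivation:
Char 1 ('E'): step: R->2, L=3; E->plug->E->R->A->L->F->refl->E->L'->E->R'->C->plug->C
Char 2 ('A'): step: R->3, L=3; A->plug->A->R->G->L->B->refl->D->L'->H->R'->D->plug->D
Char 3 ('B'): step: R->4, L=3; B->plug->B->R->E->L->E->refl->F->L'->A->R'->F->plug->F
Char 4 ('C'): step: R->5, L=3; C->plug->C->R->C->L->H->refl->G->L'->F->R'->B->plug->B
Char 5 ('A'): step: R->6, L=3; A->plug->A->R->E->L->E->refl->F->L'->A->R'->G->plug->G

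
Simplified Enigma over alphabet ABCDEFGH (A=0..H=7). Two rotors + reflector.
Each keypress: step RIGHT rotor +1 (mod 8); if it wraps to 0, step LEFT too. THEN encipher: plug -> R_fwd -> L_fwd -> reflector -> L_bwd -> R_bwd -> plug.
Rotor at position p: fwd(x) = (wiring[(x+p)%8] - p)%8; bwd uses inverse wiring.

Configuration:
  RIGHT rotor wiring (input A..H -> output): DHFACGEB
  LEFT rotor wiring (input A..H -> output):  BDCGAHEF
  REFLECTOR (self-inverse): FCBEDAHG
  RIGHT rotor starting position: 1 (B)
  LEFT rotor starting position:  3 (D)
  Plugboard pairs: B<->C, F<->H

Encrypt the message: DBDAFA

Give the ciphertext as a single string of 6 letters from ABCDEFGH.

Answer: AGEDHB

Derivation:
Char 1 ('D'): step: R->2, L=3; D->plug->D->R->E->L->C->refl->B->L'->D->R'->A->plug->A
Char 2 ('B'): step: R->3, L=3; B->plug->C->R->D->L->B->refl->C->L'->E->R'->G->plug->G
Char 3 ('D'): step: R->4, L=3; D->plug->D->R->F->L->G->refl->H->L'->H->R'->E->plug->E
Char 4 ('A'): step: R->5, L=3; A->plug->A->R->B->L->F->refl->A->L'->G->R'->D->plug->D
Char 5 ('F'): step: R->6, L=3; F->plug->H->R->A->L->D->refl->E->L'->C->R'->F->plug->H
Char 6 ('A'): step: R->7, L=3; A->plug->A->R->C->L->E->refl->D->L'->A->R'->C->plug->B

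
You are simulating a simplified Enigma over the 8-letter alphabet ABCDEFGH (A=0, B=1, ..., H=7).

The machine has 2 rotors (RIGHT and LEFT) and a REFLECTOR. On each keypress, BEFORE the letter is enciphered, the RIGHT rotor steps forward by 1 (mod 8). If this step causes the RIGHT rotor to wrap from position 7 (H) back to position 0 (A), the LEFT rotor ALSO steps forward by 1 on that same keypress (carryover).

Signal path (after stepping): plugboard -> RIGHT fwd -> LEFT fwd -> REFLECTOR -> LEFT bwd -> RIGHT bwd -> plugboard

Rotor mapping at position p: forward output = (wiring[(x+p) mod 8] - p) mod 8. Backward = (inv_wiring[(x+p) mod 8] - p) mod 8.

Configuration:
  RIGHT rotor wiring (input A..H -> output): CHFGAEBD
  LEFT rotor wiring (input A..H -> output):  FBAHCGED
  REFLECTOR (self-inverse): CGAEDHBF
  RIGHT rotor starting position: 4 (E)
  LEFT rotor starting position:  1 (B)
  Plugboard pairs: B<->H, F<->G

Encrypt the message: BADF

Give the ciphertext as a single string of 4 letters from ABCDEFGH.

Char 1 ('B'): step: R->5, L=1; B->plug->H->R->D->L->B->refl->G->L'->C->R'->E->plug->E
Char 2 ('A'): step: R->6, L=1; A->plug->A->R->D->L->B->refl->G->L'->C->R'->G->plug->F
Char 3 ('D'): step: R->7, L=1; D->plug->D->R->G->L->C->refl->A->L'->A->R'->C->plug->C
Char 4 ('F'): step: R->0, L->2 (L advanced); F->plug->G->R->B->L->F->refl->H->L'->H->R'->B->plug->H

Answer: EFCH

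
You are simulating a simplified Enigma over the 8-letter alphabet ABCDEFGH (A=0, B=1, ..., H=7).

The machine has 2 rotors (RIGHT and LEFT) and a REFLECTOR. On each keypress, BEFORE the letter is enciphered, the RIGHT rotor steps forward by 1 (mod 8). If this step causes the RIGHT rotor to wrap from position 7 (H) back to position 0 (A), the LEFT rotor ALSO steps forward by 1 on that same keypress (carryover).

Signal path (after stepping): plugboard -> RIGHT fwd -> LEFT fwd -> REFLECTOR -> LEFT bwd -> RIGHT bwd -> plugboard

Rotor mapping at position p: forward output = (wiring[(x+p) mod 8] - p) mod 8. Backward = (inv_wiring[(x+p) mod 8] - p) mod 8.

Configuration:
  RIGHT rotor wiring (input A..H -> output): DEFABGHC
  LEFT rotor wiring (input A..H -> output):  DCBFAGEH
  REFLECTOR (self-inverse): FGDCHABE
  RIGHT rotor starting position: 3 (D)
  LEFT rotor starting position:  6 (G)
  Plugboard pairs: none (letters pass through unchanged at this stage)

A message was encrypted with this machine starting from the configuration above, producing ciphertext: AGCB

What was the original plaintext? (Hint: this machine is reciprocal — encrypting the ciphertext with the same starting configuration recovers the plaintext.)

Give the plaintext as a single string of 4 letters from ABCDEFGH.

Answer: CCGD

Derivation:
Char 1 ('A'): step: R->4, L=6; A->plug->A->R->F->L->H->refl->E->L'->D->R'->C->plug->C
Char 2 ('G'): step: R->5, L=6; G->plug->G->R->D->L->E->refl->H->L'->F->R'->C->plug->C
Char 3 ('C'): step: R->6, L=6; C->plug->C->R->F->L->H->refl->E->L'->D->R'->G->plug->G
Char 4 ('B'): step: R->7, L=6; B->plug->B->R->E->L->D->refl->C->L'->G->R'->D->plug->D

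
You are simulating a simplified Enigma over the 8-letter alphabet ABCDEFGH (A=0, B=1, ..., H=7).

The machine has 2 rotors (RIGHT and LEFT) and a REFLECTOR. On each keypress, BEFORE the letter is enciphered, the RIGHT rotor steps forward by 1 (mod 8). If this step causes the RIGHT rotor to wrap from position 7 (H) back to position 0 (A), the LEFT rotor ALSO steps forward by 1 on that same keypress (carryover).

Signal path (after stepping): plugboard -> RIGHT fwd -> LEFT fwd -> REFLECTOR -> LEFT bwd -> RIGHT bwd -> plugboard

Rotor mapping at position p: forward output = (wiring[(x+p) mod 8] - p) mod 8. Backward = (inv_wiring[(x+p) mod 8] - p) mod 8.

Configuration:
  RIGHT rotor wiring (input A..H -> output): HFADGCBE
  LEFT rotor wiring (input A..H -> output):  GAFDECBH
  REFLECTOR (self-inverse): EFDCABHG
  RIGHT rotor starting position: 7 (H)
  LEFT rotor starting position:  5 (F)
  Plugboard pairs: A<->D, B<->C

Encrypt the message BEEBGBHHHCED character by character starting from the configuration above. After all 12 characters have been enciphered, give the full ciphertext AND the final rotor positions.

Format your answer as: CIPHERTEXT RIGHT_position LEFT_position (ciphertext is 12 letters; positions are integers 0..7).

Char 1 ('B'): step: R->0, L->6 (L advanced); B->plug->C->R->A->L->D->refl->C->L'->D->R'->D->plug->A
Char 2 ('E'): step: R->1, L=6; E->plug->E->R->B->L->B->refl->F->L'->F->R'->D->plug->A
Char 3 ('E'): step: R->2, L=6; E->plug->E->R->H->L->E->refl->A->L'->C->R'->F->plug->F
Char 4 ('B'): step: R->3, L=6; B->plug->C->R->H->L->E->refl->A->L'->C->R'->G->plug->G
Char 5 ('G'): step: R->4, L=6; G->plug->G->R->E->L->H->refl->G->L'->G->R'->B->plug->C
Char 6 ('B'): step: R->5, L=6; B->plug->C->R->H->L->E->refl->A->L'->C->R'->D->plug->A
Char 7 ('H'): step: R->6, L=6; H->plug->H->R->E->L->H->refl->G->L'->G->R'->B->plug->C
Char 8 ('H'): step: R->7, L=6; H->plug->H->R->C->L->A->refl->E->L'->H->R'->F->plug->F
Char 9 ('H'): step: R->0, L->7 (L advanced); H->plug->H->R->E->L->E->refl->A->L'->A->R'->C->plug->B
Char 10 ('C'): step: R->1, L=7; C->plug->B->R->H->L->C->refl->D->L'->G->R'->H->plug->H
Char 11 ('E'): step: R->2, L=7; E->plug->E->R->H->L->C->refl->D->L'->G->R'->A->plug->D
Char 12 ('D'): step: R->3, L=7; D->plug->A->R->A->L->A->refl->E->L'->E->R'->F->plug->F
Final: ciphertext=AAFGCACFBHDF, RIGHT=3, LEFT=7

Answer: AAFGCACFBHDF 3 7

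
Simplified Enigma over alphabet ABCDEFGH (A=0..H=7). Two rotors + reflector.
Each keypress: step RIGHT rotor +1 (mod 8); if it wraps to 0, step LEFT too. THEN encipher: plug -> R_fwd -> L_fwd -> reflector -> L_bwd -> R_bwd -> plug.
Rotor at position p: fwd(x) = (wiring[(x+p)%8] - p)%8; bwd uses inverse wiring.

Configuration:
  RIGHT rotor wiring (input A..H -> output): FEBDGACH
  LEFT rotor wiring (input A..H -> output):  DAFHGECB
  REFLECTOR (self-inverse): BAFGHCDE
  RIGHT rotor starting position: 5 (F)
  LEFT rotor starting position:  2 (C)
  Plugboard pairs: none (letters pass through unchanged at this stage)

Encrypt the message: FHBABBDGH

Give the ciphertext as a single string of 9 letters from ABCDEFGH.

Char 1 ('F'): step: R->6, L=2; F->plug->F->R->F->L->H->refl->E->L'->C->R'->H->plug->H
Char 2 ('H'): step: R->7, L=2; H->plug->H->R->D->L->C->refl->F->L'->B->R'->G->plug->G
Char 3 ('B'): step: R->0, L->3 (L advanced); B->plug->B->R->E->L->G->refl->D->L'->B->R'->C->plug->C
Char 4 ('A'): step: R->1, L=3; A->plug->A->R->D->L->H->refl->E->L'->A->R'->B->plug->B
Char 5 ('B'): step: R->2, L=3; B->plug->B->R->B->L->D->refl->G->L'->E->R'->C->plug->C
Char 6 ('B'): step: R->3, L=3; B->plug->B->R->D->L->H->refl->E->L'->A->R'->A->plug->A
Char 7 ('D'): step: R->4, L=3; D->plug->D->R->D->L->H->refl->E->L'->A->R'->F->plug->F
Char 8 ('G'): step: R->5, L=3; G->plug->G->R->G->L->F->refl->C->L'->H->R'->E->plug->E
Char 9 ('H'): step: R->6, L=3; H->plug->H->R->C->L->B->refl->A->L'->F->R'->F->plug->F

Answer: HGCBCAFEF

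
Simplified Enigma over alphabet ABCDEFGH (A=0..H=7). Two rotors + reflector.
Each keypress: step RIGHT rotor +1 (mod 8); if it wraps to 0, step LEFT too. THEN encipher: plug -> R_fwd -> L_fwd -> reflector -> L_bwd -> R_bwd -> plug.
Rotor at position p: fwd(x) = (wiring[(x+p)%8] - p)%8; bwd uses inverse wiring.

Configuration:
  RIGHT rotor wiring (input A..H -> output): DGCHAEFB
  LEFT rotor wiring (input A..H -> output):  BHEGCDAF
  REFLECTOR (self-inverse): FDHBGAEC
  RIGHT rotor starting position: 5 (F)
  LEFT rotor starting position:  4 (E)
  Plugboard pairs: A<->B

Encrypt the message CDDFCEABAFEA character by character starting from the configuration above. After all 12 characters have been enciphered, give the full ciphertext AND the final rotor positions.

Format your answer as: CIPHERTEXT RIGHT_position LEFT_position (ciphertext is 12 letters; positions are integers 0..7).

Char 1 ('C'): step: R->6, L=4; C->plug->C->R->F->L->D->refl->B->L'->D->R'->B->plug->A
Char 2 ('D'): step: R->7, L=4; D->plug->D->R->D->L->B->refl->D->L'->F->R'->G->plug->G
Char 3 ('D'): step: R->0, L->5 (L advanced); D->plug->D->R->H->L->F->refl->A->L'->C->R'->C->plug->C
Char 4 ('F'): step: R->1, L=5; F->plug->F->R->E->L->C->refl->H->L'->F->R'->A->plug->B
Char 5 ('C'): step: R->2, L=5; C->plug->C->R->G->L->B->refl->D->L'->B->R'->G->plug->G
Char 6 ('E'): step: R->3, L=5; E->plug->E->R->G->L->B->refl->D->L'->B->R'->C->plug->C
Char 7 ('A'): step: R->4, L=5; A->plug->B->R->A->L->G->refl->E->L'->D->R'->H->plug->H
Char 8 ('B'): step: R->5, L=5; B->plug->A->R->H->L->F->refl->A->L'->C->R'->G->plug->G
Char 9 ('A'): step: R->6, L=5; A->plug->B->R->D->L->E->refl->G->L'->A->R'->D->plug->D
Char 10 ('F'): step: R->7, L=5; F->plug->F->R->B->L->D->refl->B->L'->G->R'->H->plug->H
Char 11 ('E'): step: R->0, L->6 (L advanced); E->plug->E->R->A->L->C->refl->H->L'->B->R'->H->plug->H
Char 12 ('A'): step: R->1, L=6; A->plug->B->R->B->L->H->refl->C->L'->A->R'->G->plug->G
Final: ciphertext=AGCBGCHGDHHG, RIGHT=1, LEFT=6

Answer: AGCBGCHGDHHG 1 6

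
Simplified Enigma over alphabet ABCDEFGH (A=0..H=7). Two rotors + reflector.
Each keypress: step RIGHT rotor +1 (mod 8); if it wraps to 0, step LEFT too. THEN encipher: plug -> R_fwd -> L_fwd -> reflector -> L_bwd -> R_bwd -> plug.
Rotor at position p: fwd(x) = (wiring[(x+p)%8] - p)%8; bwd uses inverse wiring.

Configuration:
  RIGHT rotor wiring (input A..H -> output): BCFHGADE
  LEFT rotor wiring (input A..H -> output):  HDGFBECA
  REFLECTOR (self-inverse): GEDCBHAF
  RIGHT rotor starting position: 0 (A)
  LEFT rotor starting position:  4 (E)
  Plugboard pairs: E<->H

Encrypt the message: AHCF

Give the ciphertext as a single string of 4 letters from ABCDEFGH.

Answer: FFDB

Derivation:
Char 1 ('A'): step: R->1, L=4; A->plug->A->R->B->L->A->refl->G->L'->C->R'->F->plug->F
Char 2 ('H'): step: R->2, L=4; H->plug->E->R->B->L->A->refl->G->L'->C->R'->F->plug->F
Char 3 ('C'): step: R->3, L=4; C->plug->C->R->F->L->H->refl->F->L'->A->R'->D->plug->D
Char 4 ('F'): step: R->4, L=4; F->plug->F->R->G->L->C->refl->D->L'->E->R'->B->plug->B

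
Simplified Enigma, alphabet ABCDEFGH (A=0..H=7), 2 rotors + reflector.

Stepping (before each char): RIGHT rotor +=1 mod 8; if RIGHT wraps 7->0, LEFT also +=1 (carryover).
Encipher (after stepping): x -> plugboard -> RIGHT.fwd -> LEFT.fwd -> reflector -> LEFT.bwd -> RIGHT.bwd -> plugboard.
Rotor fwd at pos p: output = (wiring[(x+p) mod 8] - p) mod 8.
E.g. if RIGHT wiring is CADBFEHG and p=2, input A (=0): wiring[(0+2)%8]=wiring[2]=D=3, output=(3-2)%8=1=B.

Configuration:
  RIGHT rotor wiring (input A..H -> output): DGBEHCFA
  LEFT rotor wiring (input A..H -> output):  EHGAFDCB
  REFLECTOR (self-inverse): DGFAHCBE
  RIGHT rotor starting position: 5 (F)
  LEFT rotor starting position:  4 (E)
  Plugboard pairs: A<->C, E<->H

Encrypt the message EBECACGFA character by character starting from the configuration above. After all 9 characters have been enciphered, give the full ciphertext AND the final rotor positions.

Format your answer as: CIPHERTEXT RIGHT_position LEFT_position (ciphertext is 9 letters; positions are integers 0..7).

Char 1 ('E'): step: R->6, L=4; E->plug->H->R->E->L->A->refl->D->L'->F->R'->C->plug->A
Char 2 ('B'): step: R->7, L=4; B->plug->B->R->E->L->A->refl->D->L'->F->R'->E->plug->H
Char 3 ('E'): step: R->0, L->5 (L advanced); E->plug->H->R->A->L->G->refl->B->L'->F->R'->G->plug->G
Char 4 ('C'): step: R->1, L=5; C->plug->A->R->F->L->B->refl->G->L'->A->R'->B->plug->B
Char 5 ('A'): step: R->2, L=5; A->plug->C->R->F->L->B->refl->G->L'->A->R'->D->plug->D
Char 6 ('C'): step: R->3, L=5; C->plug->A->R->B->L->F->refl->C->L'->E->R'->B->plug->B
Char 7 ('G'): step: R->4, L=5; G->plug->G->R->F->L->B->refl->G->L'->A->R'->H->plug->E
Char 8 ('F'): step: R->5, L=5; F->plug->F->R->E->L->C->refl->F->L'->B->R'->E->plug->H
Char 9 ('A'): step: R->6, L=5; A->plug->C->R->F->L->B->refl->G->L'->A->R'->D->plug->D
Final: ciphertext=AHGBDBEHD, RIGHT=6, LEFT=5

Answer: AHGBDBEHD 6 5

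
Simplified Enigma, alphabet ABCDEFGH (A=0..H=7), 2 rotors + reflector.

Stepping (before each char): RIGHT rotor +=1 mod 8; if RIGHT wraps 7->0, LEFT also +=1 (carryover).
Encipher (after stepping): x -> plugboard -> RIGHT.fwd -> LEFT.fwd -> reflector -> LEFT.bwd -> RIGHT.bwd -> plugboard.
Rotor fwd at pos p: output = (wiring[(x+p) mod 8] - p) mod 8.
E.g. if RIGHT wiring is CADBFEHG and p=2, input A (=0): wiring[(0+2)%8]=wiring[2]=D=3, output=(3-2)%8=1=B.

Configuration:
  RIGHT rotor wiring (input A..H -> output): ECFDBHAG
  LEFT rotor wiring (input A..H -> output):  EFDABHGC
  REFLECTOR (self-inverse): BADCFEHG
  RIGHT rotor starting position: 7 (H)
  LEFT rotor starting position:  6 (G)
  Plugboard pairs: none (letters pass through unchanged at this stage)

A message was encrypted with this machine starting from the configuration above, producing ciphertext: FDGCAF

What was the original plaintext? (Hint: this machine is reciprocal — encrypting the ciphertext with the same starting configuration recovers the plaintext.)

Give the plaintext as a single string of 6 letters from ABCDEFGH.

Answer: BGCBEE

Derivation:
Char 1 ('F'): step: R->0, L->7 (L advanced); F->plug->F->R->H->L->H->refl->G->L'->C->R'->B->plug->B
Char 2 ('D'): step: R->1, L=7; D->plug->D->R->A->L->D->refl->C->L'->F->R'->G->plug->G
Char 3 ('G'): step: R->2, L=7; G->plug->G->R->C->L->G->refl->H->L'->H->R'->C->plug->C
Char 4 ('C'): step: R->3, L=7; C->plug->C->R->E->L->B->refl->A->L'->G->R'->B->plug->B
Char 5 ('A'): step: R->4, L=7; A->plug->A->R->F->L->C->refl->D->L'->A->R'->E->plug->E
Char 6 ('F'): step: R->5, L=7; F->plug->F->R->A->L->D->refl->C->L'->F->R'->E->plug->E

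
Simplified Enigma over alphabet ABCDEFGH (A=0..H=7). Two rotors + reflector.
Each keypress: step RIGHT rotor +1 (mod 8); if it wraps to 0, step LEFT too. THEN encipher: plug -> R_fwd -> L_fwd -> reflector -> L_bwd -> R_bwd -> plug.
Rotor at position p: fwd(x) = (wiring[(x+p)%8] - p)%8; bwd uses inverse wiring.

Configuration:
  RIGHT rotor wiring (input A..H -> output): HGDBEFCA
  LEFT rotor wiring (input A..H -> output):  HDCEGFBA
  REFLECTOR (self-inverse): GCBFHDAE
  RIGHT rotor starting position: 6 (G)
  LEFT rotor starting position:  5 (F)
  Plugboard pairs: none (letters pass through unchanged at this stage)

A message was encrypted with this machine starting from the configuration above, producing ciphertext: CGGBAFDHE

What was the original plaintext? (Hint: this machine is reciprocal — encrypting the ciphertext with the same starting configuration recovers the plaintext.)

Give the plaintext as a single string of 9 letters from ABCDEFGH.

Char 1 ('C'): step: R->7, L=5; C->plug->C->R->H->L->B->refl->C->L'->D->R'->H->plug->H
Char 2 ('G'): step: R->0, L->6 (L advanced); G->plug->G->R->C->L->B->refl->C->L'->B->R'->D->plug->D
Char 3 ('G'): step: R->1, L=6; G->plug->G->R->H->L->H->refl->E->L'->E->R'->E->plug->E
Char 4 ('B'): step: R->2, L=6; B->plug->B->R->H->L->H->refl->E->L'->E->R'->H->plug->H
Char 5 ('A'): step: R->3, L=6; A->plug->A->R->G->L->A->refl->G->L'->F->R'->E->plug->E
Char 6 ('F'): step: R->4, L=6; F->plug->F->R->C->L->B->refl->C->L'->B->R'->B->plug->B
Char 7 ('D'): step: R->5, L=6; D->plug->D->R->C->L->B->refl->C->L'->B->R'->E->plug->E
Char 8 ('H'): step: R->6, L=6; H->plug->H->R->H->L->H->refl->E->L'->E->R'->A->plug->A
Char 9 ('E'): step: R->7, L=6; E->plug->E->R->C->L->B->refl->C->L'->B->R'->A->plug->A

Answer: HDEHEBEAA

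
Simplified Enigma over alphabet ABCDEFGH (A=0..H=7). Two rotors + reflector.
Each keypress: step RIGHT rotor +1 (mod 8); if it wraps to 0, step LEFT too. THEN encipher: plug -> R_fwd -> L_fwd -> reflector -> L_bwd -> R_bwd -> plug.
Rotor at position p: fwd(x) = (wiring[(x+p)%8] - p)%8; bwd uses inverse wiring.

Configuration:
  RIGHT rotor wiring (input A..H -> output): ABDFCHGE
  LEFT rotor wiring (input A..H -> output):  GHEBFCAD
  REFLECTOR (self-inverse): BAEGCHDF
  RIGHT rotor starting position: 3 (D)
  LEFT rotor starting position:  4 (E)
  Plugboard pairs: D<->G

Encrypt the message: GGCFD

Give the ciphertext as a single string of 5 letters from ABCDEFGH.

Answer: ACDHH

Derivation:
Char 1 ('G'): step: R->4, L=4; G->plug->D->R->A->L->B->refl->A->L'->G->R'->A->plug->A
Char 2 ('G'): step: R->5, L=4; G->plug->D->R->D->L->H->refl->F->L'->H->R'->C->plug->C
Char 3 ('C'): step: R->6, L=4; C->plug->C->R->C->L->E->refl->C->L'->E->R'->G->plug->D
Char 4 ('F'): step: R->7, L=4; F->plug->F->R->D->L->H->refl->F->L'->H->R'->H->plug->H
Char 5 ('D'): step: R->0, L->5 (L advanced); D->plug->G->R->G->L->E->refl->C->L'->E->R'->H->plug->H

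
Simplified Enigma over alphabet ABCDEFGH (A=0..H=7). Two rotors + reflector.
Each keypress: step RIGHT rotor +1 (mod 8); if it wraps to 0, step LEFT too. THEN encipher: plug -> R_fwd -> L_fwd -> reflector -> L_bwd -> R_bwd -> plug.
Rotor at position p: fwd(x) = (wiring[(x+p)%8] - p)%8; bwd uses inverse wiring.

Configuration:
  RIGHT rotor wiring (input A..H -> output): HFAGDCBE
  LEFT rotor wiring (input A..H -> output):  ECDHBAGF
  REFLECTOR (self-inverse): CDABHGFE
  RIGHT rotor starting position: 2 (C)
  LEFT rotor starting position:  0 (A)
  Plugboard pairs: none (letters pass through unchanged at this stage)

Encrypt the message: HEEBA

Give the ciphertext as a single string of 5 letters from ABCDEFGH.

Char 1 ('H'): step: R->3, L=0; H->plug->H->R->F->L->A->refl->C->L'->B->R'->E->plug->E
Char 2 ('E'): step: R->4, L=0; E->plug->E->R->D->L->H->refl->E->L'->A->R'->D->plug->D
Char 3 ('E'): step: R->5, L=0; E->plug->E->R->A->L->E->refl->H->L'->D->R'->F->plug->F
Char 4 ('B'): step: R->6, L=0; B->plug->B->R->G->L->G->refl->F->L'->H->R'->D->plug->D
Char 5 ('A'): step: R->7, L=0; A->plug->A->R->F->L->A->refl->C->L'->B->R'->D->plug->D

Answer: EDFDD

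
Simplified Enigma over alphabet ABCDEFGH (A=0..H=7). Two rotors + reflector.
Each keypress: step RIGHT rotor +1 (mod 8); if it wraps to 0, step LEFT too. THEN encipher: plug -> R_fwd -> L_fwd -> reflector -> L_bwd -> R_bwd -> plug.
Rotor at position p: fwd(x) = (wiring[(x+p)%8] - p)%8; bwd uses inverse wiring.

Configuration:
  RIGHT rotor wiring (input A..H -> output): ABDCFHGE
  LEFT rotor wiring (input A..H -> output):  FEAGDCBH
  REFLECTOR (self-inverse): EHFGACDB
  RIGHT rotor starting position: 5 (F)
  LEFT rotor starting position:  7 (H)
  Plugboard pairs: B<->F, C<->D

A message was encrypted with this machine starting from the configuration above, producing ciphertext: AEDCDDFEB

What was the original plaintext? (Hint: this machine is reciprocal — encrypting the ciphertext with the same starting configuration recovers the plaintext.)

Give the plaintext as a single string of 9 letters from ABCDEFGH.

Char 1 ('A'): step: R->6, L=7; A->plug->A->R->A->L->A->refl->E->L'->F->R'->E->plug->E
Char 2 ('E'): step: R->7, L=7; E->plug->E->R->D->L->B->refl->H->L'->E->R'->D->plug->C
Char 3 ('D'): step: R->0, L->0 (L advanced); D->plug->C->R->D->L->G->refl->D->L'->E->R'->H->plug->H
Char 4 ('C'): step: R->1, L=0; C->plug->D->R->E->L->D->refl->G->L'->D->R'->G->plug->G
Char 5 ('D'): step: R->2, L=0; D->plug->C->R->D->L->G->refl->D->L'->E->R'->E->plug->E
Char 6 ('D'): step: R->3, L=0; D->plug->C->R->E->L->D->refl->G->L'->D->R'->D->plug->C
Char 7 ('F'): step: R->4, L=0; F->plug->B->R->D->L->G->refl->D->L'->E->R'->E->plug->E
Char 8 ('E'): step: R->5, L=0; E->plug->E->R->E->L->D->refl->G->L'->D->R'->D->plug->C
Char 9 ('B'): step: R->6, L=0; B->plug->F->R->E->L->D->refl->G->L'->D->R'->D->plug->C

Answer: ECHGECECC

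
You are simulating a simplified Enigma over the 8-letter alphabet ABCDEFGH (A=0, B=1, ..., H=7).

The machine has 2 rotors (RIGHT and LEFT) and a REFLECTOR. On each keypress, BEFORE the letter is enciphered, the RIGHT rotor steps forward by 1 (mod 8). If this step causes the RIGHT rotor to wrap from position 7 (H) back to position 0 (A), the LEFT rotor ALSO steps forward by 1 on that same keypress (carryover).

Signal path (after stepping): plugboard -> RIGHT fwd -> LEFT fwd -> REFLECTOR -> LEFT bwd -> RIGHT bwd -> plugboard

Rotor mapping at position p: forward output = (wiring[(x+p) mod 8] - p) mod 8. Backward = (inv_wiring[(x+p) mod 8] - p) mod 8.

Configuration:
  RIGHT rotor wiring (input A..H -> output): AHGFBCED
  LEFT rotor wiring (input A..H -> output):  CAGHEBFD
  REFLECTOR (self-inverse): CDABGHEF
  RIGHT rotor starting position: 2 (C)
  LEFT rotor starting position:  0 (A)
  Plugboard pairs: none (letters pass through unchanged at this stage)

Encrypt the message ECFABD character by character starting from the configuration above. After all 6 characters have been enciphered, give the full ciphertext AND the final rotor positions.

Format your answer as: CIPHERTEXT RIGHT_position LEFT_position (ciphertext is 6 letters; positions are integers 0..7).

Char 1 ('E'): step: R->3, L=0; E->plug->E->R->A->L->C->refl->A->L'->B->R'->D->plug->D
Char 2 ('C'): step: R->4, L=0; C->plug->C->R->A->L->C->refl->A->L'->B->R'->H->plug->H
Char 3 ('F'): step: R->5, L=0; F->plug->F->R->B->L->A->refl->C->L'->A->R'->G->plug->G
Char 4 ('A'): step: R->6, L=0; A->plug->A->R->G->L->F->refl->H->L'->D->R'->G->plug->G
Char 5 ('B'): step: R->7, L=0; B->plug->B->R->B->L->A->refl->C->L'->A->R'->C->plug->C
Char 6 ('D'): step: R->0, L->1 (L advanced); D->plug->D->R->F->L->E->refl->G->L'->C->R'->F->plug->F
Final: ciphertext=DHGGCF, RIGHT=0, LEFT=1

Answer: DHGGCF 0 1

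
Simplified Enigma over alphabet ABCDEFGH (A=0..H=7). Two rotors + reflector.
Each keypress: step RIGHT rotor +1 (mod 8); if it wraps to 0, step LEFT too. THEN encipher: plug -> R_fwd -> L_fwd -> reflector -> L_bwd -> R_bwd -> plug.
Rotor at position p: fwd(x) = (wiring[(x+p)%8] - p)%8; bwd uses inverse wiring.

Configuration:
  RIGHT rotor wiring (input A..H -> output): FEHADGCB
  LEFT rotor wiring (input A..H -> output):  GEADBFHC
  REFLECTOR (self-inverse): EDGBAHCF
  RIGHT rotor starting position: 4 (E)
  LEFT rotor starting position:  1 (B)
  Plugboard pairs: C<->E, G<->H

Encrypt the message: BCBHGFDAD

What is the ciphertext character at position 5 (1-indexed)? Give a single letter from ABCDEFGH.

Char 1 ('B'): step: R->5, L=1; B->plug->B->R->F->L->G->refl->C->L'->C->R'->F->plug->F
Char 2 ('C'): step: R->6, L=1; C->plug->E->R->B->L->H->refl->F->L'->H->R'->C->plug->E
Char 3 ('B'): step: R->7, L=1; B->plug->B->R->G->L->B->refl->D->L'->A->R'->D->plug->D
Char 4 ('H'): step: R->0, L->2 (L advanced); H->plug->G->R->C->L->H->refl->F->L'->E->R'->B->plug->B
Char 5 ('G'): step: R->1, L=2; G->plug->H->R->E->L->F->refl->H->L'->C->R'->D->plug->D

D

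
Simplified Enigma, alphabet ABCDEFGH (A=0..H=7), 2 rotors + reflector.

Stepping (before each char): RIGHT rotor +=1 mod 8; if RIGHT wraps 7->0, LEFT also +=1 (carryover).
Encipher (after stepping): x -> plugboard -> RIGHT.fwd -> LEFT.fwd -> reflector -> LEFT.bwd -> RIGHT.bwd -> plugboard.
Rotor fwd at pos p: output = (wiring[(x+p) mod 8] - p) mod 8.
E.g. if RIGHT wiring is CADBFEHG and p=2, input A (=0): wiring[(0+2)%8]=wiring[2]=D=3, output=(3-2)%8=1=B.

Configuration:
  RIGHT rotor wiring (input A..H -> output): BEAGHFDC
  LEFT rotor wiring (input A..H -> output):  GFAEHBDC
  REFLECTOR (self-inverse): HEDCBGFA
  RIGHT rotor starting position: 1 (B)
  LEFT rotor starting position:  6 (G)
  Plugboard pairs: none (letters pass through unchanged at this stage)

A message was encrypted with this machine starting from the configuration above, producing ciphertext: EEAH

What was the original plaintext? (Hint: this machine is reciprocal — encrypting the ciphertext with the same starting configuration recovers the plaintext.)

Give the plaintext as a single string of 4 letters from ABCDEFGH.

Char 1 ('E'): step: R->2, L=6; E->plug->E->R->B->L->E->refl->B->L'->G->R'->A->plug->A
Char 2 ('E'): step: R->3, L=6; E->plug->E->R->H->L->D->refl->C->L'->E->R'->B->plug->B
Char 3 ('A'): step: R->4, L=6; A->plug->A->R->D->L->H->refl->A->L'->C->R'->H->plug->H
Char 4 ('H'): step: R->5, L=6; H->plug->H->R->C->L->A->refl->H->L'->D->R'->F->plug->F

Answer: ABHF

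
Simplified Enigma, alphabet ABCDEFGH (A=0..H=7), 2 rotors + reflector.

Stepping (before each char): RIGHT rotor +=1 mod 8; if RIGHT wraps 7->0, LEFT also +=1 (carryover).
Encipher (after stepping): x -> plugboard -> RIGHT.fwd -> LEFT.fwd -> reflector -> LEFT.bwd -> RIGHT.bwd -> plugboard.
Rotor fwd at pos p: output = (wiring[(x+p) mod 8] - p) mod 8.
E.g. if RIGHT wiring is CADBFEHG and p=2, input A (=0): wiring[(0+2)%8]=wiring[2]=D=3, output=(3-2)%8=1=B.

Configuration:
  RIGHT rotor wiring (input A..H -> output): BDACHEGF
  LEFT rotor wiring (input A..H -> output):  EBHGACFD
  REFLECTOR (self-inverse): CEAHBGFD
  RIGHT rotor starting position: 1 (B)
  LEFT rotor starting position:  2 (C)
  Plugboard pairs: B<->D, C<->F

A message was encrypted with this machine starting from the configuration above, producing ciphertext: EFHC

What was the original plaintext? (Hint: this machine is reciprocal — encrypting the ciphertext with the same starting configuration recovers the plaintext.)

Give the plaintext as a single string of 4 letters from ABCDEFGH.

Char 1 ('E'): step: R->2, L=2; E->plug->E->R->E->L->D->refl->H->L'->H->R'->G->plug->G
Char 2 ('F'): step: R->3, L=2; F->plug->C->R->B->L->E->refl->B->L'->F->R'->H->plug->H
Char 3 ('H'): step: R->4, L=2; H->plug->H->R->G->L->C->refl->A->L'->D->R'->A->plug->A
Char 4 ('C'): step: R->5, L=2; C->plug->F->R->D->L->A->refl->C->L'->G->R'->E->plug->E

Answer: GHAE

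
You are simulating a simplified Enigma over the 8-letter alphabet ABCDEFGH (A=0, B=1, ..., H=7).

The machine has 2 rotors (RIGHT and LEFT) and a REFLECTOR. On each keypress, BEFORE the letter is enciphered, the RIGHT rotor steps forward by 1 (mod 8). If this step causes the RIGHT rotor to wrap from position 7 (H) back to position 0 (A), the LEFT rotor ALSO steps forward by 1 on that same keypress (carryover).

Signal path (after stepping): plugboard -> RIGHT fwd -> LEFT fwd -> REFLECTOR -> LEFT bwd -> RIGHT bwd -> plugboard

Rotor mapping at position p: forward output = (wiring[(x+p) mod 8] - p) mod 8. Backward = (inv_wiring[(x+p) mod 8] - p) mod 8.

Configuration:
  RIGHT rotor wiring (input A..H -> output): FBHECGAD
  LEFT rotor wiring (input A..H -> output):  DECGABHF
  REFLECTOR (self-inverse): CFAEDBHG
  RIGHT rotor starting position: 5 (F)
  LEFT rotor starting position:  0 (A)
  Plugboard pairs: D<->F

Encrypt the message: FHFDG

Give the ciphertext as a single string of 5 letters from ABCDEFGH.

Char 1 ('F'): step: R->6, L=0; F->plug->D->R->D->L->G->refl->H->L'->G->R'->F->plug->D
Char 2 ('H'): step: R->7, L=0; H->plug->H->R->B->L->E->refl->D->L'->A->R'->D->plug->F
Char 3 ('F'): step: R->0, L->1 (L advanced); F->plug->D->R->E->L->A->refl->C->L'->H->R'->C->plug->C
Char 4 ('D'): step: R->1, L=1; D->plug->F->R->H->L->C->refl->A->L'->E->R'->H->plug->H
Char 5 ('G'): step: R->2, L=1; G->plug->G->R->D->L->H->refl->G->L'->F->R'->A->plug->A

Answer: DFCHA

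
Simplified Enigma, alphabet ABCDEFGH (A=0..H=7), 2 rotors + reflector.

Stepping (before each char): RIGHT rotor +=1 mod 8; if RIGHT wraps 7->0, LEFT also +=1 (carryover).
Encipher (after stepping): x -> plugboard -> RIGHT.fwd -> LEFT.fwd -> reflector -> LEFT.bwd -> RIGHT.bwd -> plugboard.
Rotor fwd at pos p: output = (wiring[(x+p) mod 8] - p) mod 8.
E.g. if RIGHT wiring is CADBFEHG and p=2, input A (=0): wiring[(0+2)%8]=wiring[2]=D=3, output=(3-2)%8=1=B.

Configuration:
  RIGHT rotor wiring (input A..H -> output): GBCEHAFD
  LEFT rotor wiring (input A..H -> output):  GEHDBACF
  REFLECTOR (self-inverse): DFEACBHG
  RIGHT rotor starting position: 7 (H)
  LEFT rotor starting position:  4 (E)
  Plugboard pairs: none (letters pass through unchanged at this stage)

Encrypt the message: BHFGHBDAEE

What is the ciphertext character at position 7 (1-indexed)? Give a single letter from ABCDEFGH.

Char 1 ('B'): step: R->0, L->5 (L advanced); B->plug->B->R->B->L->F->refl->B->L'->D->R'->H->plug->H
Char 2 ('H'): step: R->1, L=5; H->plug->H->R->F->L->C->refl->E->L'->H->R'->E->plug->E
Char 3 ('F'): step: R->2, L=5; F->plug->F->R->B->L->F->refl->B->L'->D->R'->E->plug->E
Char 4 ('G'): step: R->3, L=5; G->plug->G->R->G->L->G->refl->H->L'->E->R'->B->plug->B
Char 5 ('H'): step: R->4, L=5; H->plug->H->R->A->L->D->refl->A->L'->C->R'->E->plug->E
Char 6 ('B'): step: R->5, L=5; B->plug->B->R->A->L->D->refl->A->L'->C->R'->H->plug->H
Char 7 ('D'): step: R->6, L=5; D->plug->D->R->D->L->B->refl->F->L'->B->R'->G->plug->G

G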